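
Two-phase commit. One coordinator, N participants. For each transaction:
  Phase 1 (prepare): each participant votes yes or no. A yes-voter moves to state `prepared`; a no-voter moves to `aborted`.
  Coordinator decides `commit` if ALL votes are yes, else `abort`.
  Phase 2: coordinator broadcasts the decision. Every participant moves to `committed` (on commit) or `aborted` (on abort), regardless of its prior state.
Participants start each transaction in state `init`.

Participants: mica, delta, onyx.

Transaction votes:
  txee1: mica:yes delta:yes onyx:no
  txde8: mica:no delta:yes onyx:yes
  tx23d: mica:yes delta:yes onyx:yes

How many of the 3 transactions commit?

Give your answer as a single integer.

Answer: 1

Derivation:
txee1: no from onyx -> abort (commits=0)
txde8: no from mica -> abort (commits=0)
tx23d: all yes -> commit (commits=1)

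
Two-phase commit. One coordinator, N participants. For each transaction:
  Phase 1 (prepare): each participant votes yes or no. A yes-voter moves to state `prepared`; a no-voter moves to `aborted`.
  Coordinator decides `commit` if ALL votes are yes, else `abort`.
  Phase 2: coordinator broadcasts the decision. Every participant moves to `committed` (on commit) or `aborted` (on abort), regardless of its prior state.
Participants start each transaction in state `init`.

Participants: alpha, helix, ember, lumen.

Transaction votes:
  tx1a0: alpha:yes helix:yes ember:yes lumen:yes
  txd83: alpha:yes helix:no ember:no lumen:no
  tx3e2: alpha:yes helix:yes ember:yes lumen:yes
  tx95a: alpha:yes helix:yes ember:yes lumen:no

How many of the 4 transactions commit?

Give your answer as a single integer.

tx1a0: all yes -> commit (commits=1)
txd83: no from helix, ember, lumen -> abort (commits=1)
tx3e2: all yes -> commit (commits=2)
tx95a: no from lumen -> abort (commits=2)

Answer: 2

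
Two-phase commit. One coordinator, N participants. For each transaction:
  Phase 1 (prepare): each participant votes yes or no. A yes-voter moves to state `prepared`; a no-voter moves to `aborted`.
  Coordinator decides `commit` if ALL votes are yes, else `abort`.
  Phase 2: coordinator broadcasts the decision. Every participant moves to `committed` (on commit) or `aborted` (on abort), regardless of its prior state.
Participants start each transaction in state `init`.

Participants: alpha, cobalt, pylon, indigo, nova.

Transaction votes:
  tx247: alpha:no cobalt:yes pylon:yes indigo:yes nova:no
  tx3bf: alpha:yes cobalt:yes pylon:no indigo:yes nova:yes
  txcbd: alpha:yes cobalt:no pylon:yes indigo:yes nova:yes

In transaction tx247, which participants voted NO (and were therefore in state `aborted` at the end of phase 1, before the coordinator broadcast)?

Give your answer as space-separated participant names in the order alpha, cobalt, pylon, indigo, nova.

Answer: alpha nova

Derivation:
Txn tx247 phase 1: alpha no -> aborted; cobalt yes -> prepared; pylon yes -> prepared; indigo yes -> prepared; nova no -> aborted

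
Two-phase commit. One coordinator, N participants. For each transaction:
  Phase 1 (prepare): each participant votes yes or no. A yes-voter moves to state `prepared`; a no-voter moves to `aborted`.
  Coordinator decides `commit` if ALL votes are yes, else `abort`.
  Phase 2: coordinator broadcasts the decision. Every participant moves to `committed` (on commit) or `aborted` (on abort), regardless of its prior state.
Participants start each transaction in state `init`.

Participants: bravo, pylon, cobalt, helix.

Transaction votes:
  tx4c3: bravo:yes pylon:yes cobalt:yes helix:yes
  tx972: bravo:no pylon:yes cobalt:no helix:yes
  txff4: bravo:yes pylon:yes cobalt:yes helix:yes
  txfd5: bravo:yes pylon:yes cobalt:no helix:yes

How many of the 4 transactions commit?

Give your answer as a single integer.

tx4c3: all yes -> commit (commits=1)
tx972: no from bravo, cobalt -> abort (commits=1)
txff4: all yes -> commit (commits=2)
txfd5: no from cobalt -> abort (commits=2)

Answer: 2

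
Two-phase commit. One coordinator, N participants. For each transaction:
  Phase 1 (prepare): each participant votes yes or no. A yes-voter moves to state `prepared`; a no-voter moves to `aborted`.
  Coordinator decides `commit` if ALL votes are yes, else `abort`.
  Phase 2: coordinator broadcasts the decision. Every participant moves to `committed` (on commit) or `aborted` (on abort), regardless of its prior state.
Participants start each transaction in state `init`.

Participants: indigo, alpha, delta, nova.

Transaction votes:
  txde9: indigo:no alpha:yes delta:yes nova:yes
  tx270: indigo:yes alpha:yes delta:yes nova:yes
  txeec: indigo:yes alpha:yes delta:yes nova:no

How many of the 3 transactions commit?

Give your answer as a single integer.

Answer: 1

Derivation:
txde9: no from indigo -> abort (commits=0)
tx270: all yes -> commit (commits=1)
txeec: no from nova -> abort (commits=1)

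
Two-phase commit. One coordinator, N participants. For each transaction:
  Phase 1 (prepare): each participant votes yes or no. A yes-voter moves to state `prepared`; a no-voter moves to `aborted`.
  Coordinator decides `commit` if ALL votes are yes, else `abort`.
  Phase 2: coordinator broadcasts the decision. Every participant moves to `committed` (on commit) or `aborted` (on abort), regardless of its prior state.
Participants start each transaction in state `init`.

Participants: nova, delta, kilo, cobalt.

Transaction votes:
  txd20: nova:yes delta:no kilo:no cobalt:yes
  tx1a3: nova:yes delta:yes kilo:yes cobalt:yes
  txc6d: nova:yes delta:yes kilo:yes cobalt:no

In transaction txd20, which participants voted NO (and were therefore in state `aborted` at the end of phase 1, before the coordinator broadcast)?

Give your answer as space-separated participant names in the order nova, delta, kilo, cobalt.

Answer: delta kilo

Derivation:
Txn txd20 phase 1: nova yes -> prepared; delta no -> aborted; kilo no -> aborted; cobalt yes -> prepared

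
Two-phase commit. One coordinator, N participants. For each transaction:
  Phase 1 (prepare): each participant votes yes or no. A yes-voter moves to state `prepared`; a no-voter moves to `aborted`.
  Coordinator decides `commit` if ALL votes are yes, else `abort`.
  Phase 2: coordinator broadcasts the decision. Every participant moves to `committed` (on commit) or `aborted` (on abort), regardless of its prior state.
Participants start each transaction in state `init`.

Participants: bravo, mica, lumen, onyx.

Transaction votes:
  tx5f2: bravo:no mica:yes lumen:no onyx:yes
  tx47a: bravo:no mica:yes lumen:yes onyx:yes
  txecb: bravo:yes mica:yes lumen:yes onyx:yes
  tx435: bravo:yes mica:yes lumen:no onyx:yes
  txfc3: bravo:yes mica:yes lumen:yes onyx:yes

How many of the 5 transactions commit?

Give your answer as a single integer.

tx5f2: no from bravo, lumen -> abort (commits=0)
tx47a: no from bravo -> abort (commits=0)
txecb: all yes -> commit (commits=1)
tx435: no from lumen -> abort (commits=1)
txfc3: all yes -> commit (commits=2)

Answer: 2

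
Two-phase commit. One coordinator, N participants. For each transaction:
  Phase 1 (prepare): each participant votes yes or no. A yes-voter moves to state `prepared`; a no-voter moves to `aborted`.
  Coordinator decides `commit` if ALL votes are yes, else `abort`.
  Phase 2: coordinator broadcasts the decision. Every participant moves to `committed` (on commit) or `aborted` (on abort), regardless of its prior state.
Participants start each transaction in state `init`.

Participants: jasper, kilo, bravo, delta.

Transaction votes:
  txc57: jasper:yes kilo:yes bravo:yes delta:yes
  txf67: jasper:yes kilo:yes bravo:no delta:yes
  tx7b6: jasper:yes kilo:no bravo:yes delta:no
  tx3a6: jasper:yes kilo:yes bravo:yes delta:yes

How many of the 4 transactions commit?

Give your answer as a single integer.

txc57: all yes -> commit (commits=1)
txf67: no from bravo -> abort (commits=1)
tx7b6: no from kilo, delta -> abort (commits=1)
tx3a6: all yes -> commit (commits=2)

Answer: 2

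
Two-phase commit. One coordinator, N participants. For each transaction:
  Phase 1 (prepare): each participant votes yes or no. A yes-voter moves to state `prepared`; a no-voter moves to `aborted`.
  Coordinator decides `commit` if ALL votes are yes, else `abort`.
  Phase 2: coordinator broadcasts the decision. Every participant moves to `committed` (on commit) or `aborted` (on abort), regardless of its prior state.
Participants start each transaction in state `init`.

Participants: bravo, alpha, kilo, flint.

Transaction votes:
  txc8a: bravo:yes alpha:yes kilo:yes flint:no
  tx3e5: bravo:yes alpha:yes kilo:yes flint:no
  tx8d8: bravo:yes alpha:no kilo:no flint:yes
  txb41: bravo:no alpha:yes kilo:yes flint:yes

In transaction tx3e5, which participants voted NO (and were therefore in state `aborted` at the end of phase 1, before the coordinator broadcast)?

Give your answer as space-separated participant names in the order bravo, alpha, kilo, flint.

Answer: flint

Derivation:
Txn tx3e5 phase 1: bravo yes -> prepared; alpha yes -> prepared; kilo yes -> prepared; flint no -> aborted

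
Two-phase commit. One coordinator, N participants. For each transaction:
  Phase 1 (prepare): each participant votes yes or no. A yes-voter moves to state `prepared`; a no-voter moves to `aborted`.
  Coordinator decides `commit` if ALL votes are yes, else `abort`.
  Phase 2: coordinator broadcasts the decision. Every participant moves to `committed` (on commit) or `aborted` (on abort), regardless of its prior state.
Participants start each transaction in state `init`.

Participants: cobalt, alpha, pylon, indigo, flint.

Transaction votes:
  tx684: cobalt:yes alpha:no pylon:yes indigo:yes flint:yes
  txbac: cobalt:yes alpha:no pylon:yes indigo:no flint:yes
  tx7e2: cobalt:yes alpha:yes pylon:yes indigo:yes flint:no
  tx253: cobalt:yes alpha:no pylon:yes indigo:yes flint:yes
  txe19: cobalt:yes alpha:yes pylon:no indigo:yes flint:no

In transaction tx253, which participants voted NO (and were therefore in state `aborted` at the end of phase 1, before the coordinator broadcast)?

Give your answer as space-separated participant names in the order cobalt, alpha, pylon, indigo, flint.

Answer: alpha

Derivation:
Txn tx253 phase 1: cobalt yes -> prepared; alpha no -> aborted; pylon yes -> prepared; indigo yes -> prepared; flint yes -> prepared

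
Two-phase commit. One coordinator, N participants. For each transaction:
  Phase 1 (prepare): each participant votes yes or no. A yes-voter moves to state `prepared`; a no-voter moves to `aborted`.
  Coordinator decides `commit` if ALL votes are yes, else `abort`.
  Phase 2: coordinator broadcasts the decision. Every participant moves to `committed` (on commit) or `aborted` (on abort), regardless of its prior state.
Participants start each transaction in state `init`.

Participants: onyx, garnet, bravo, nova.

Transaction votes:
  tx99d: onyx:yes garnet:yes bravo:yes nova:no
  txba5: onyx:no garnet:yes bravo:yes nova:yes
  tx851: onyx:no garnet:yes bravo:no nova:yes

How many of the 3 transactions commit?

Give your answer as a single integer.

Answer: 0

Derivation:
tx99d: no from nova -> abort (commits=0)
txba5: no from onyx -> abort (commits=0)
tx851: no from onyx, bravo -> abort (commits=0)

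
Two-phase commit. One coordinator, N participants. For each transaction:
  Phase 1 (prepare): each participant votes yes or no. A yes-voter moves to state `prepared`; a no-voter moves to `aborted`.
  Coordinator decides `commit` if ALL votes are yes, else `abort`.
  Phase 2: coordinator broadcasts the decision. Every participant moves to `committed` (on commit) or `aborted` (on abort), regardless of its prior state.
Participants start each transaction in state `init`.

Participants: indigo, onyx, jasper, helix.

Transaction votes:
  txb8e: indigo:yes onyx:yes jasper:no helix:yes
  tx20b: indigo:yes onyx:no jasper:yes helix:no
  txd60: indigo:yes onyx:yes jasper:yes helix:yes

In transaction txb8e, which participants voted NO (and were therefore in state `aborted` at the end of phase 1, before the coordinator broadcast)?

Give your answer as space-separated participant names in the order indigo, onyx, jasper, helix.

Answer: jasper

Derivation:
Txn txb8e phase 1: indigo yes -> prepared; onyx yes -> prepared; jasper no -> aborted; helix yes -> prepared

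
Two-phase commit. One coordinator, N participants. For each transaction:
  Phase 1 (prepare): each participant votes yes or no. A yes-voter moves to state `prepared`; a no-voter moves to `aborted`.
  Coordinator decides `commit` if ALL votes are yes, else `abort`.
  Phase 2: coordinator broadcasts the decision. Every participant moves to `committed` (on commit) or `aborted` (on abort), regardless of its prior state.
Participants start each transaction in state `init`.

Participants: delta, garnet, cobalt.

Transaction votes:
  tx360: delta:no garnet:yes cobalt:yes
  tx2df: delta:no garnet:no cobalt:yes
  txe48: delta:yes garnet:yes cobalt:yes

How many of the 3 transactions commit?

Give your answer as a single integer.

tx360: no from delta -> abort (commits=0)
tx2df: no from delta, garnet -> abort (commits=0)
txe48: all yes -> commit (commits=1)

Answer: 1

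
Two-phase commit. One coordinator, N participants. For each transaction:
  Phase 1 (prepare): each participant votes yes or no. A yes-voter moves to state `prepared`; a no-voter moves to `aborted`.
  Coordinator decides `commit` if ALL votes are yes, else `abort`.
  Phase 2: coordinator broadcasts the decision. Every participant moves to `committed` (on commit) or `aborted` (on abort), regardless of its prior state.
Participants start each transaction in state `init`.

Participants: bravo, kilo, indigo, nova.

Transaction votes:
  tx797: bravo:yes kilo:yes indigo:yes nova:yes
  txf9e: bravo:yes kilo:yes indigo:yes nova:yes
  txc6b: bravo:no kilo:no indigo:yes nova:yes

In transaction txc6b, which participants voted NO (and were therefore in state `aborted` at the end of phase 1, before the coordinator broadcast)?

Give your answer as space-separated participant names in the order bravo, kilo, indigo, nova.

Txn txc6b phase 1: bravo no -> aborted; kilo no -> aborted; indigo yes -> prepared; nova yes -> prepared

Answer: bravo kilo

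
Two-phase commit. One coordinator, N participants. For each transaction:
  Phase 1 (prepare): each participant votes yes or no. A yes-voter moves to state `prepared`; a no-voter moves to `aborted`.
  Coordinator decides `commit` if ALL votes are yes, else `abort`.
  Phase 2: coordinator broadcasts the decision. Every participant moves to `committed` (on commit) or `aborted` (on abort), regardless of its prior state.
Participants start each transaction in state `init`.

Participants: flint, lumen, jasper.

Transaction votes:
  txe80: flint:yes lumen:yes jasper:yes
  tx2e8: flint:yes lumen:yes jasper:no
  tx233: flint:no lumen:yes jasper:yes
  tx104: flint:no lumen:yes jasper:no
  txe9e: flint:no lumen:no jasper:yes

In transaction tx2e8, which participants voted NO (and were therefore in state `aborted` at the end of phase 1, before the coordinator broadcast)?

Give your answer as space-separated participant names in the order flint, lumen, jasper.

Txn tx2e8 phase 1: flint yes -> prepared; lumen yes -> prepared; jasper no -> aborted

Answer: jasper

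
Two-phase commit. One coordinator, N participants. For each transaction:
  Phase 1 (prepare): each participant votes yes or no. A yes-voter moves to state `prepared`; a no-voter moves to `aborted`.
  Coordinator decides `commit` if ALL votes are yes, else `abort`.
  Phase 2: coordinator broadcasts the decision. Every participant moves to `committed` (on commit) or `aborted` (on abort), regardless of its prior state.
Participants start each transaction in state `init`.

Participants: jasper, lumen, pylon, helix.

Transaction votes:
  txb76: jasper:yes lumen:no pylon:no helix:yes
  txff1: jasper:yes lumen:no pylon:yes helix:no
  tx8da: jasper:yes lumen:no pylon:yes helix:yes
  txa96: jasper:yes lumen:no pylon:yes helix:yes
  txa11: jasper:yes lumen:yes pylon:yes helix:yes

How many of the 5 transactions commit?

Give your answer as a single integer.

Answer: 1

Derivation:
txb76: no from lumen, pylon -> abort (commits=0)
txff1: no from lumen, helix -> abort (commits=0)
tx8da: no from lumen -> abort (commits=0)
txa96: no from lumen -> abort (commits=0)
txa11: all yes -> commit (commits=1)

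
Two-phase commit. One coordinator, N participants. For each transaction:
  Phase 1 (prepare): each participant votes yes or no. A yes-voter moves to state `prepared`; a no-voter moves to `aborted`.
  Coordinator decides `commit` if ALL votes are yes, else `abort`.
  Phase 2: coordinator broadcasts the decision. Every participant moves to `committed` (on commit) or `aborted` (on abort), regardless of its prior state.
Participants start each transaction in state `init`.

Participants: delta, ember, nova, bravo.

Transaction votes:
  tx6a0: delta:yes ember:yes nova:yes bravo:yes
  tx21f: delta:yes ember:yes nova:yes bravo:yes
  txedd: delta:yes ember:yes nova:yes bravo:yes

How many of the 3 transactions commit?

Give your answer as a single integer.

Answer: 3

Derivation:
tx6a0: all yes -> commit (commits=1)
tx21f: all yes -> commit (commits=2)
txedd: all yes -> commit (commits=3)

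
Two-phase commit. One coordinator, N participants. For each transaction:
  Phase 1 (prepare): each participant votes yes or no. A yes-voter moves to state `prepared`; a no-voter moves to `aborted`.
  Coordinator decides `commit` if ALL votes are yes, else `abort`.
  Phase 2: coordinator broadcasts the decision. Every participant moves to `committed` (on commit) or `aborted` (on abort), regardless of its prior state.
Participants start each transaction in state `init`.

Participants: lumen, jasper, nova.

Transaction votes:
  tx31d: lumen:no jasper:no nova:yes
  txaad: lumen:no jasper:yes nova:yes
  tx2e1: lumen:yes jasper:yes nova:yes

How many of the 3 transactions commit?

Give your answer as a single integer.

Answer: 1

Derivation:
tx31d: no from lumen, jasper -> abort (commits=0)
txaad: no from lumen -> abort (commits=0)
tx2e1: all yes -> commit (commits=1)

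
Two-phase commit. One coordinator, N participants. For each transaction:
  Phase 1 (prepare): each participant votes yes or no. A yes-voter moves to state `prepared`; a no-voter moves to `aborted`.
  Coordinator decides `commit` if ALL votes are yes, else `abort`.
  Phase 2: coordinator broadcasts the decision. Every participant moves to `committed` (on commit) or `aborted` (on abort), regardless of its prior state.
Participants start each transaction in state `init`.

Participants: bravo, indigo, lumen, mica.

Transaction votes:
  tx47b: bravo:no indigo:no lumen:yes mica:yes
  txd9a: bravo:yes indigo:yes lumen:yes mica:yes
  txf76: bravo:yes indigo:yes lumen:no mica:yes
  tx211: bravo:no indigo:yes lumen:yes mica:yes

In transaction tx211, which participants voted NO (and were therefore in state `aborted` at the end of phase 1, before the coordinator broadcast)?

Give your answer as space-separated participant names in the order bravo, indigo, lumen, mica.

Answer: bravo

Derivation:
Txn tx211 phase 1: bravo no -> aborted; indigo yes -> prepared; lumen yes -> prepared; mica yes -> prepared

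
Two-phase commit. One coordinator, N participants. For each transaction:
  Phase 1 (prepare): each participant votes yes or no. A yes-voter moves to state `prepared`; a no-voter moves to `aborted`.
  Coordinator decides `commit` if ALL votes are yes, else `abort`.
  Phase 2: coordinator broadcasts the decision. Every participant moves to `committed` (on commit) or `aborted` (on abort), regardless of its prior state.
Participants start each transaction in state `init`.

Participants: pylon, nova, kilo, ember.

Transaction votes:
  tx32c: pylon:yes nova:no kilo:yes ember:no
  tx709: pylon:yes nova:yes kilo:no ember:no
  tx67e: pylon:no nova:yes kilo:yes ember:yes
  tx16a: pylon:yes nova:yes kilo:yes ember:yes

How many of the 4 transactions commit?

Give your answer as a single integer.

tx32c: no from nova, ember -> abort (commits=0)
tx709: no from kilo, ember -> abort (commits=0)
tx67e: no from pylon -> abort (commits=0)
tx16a: all yes -> commit (commits=1)

Answer: 1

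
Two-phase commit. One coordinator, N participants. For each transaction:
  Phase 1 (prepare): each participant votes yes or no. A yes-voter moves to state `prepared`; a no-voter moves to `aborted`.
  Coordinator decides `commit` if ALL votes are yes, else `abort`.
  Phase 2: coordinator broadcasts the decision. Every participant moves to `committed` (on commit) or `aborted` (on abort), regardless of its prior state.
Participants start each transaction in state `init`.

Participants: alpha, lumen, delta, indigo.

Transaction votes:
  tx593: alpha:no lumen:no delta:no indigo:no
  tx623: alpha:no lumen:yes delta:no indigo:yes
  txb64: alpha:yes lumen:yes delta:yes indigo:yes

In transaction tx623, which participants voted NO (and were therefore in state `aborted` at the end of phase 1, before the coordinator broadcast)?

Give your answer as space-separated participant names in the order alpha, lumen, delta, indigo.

Txn tx623 phase 1: alpha no -> aborted; lumen yes -> prepared; delta no -> aborted; indigo yes -> prepared

Answer: alpha delta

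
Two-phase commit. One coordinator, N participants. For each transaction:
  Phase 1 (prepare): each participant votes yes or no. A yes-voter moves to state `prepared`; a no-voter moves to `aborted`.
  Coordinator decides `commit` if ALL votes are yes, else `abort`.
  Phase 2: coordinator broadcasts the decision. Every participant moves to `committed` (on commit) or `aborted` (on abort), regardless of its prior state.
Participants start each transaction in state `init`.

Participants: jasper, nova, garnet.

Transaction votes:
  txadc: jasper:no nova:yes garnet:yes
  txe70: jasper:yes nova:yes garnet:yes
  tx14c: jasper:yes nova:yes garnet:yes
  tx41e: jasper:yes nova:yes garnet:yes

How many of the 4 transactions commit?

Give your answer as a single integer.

txadc: no from jasper -> abort (commits=0)
txe70: all yes -> commit (commits=1)
tx14c: all yes -> commit (commits=2)
tx41e: all yes -> commit (commits=3)

Answer: 3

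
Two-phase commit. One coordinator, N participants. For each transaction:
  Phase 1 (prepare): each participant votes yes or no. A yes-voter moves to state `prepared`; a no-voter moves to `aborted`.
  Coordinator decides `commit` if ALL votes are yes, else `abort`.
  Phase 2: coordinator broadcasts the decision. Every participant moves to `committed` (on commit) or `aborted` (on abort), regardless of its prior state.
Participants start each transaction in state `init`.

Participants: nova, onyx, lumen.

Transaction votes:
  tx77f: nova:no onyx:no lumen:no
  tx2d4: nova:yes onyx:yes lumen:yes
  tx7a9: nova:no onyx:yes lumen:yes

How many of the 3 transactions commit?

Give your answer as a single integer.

tx77f: no from nova, onyx, lumen -> abort (commits=0)
tx2d4: all yes -> commit (commits=1)
tx7a9: no from nova -> abort (commits=1)

Answer: 1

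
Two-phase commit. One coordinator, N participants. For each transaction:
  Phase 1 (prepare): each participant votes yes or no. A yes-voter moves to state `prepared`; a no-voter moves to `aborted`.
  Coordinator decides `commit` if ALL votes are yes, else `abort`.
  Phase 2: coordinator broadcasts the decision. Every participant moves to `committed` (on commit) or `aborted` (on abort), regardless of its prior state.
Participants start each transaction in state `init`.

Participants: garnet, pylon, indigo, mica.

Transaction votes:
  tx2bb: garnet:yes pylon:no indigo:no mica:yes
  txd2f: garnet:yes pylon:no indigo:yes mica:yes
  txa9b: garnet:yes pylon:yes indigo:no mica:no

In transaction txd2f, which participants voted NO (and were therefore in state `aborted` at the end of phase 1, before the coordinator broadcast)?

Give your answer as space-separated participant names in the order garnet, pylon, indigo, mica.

Answer: pylon

Derivation:
Txn txd2f phase 1: garnet yes -> prepared; pylon no -> aborted; indigo yes -> prepared; mica yes -> prepared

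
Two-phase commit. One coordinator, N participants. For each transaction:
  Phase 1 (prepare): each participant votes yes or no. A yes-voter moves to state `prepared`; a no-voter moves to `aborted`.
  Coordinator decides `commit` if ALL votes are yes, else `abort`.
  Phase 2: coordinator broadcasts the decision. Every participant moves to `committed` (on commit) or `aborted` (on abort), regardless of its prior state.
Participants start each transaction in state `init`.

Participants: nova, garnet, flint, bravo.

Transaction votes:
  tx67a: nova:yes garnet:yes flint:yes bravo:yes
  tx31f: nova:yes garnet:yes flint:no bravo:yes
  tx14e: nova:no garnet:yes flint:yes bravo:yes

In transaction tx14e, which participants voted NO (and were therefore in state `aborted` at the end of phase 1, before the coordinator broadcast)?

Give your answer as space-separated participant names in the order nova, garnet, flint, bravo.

Txn tx14e phase 1: nova no -> aborted; garnet yes -> prepared; flint yes -> prepared; bravo yes -> prepared

Answer: nova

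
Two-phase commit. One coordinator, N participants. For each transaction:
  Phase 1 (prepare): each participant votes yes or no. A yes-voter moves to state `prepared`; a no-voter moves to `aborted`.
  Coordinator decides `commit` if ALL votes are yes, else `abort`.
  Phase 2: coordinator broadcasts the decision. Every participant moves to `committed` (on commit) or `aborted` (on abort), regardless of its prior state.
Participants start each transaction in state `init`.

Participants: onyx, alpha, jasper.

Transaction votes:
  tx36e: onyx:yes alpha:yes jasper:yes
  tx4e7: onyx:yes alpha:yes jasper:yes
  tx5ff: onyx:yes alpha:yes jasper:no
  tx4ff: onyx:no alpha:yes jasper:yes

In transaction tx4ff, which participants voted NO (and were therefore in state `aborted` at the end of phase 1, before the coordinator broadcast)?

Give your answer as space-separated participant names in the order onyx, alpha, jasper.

Txn tx4ff phase 1: onyx no -> aborted; alpha yes -> prepared; jasper yes -> prepared

Answer: onyx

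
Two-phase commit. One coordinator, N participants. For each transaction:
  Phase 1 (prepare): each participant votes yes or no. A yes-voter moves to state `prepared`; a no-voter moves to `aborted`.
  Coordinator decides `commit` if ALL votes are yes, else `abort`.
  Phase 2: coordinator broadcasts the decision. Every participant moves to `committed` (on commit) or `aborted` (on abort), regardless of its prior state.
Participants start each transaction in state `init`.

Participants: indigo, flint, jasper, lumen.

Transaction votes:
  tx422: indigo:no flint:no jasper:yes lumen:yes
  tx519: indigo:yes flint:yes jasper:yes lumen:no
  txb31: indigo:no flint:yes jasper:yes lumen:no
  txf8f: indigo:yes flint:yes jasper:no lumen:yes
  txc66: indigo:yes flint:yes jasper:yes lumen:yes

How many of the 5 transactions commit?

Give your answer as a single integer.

tx422: no from indigo, flint -> abort (commits=0)
tx519: no from lumen -> abort (commits=0)
txb31: no from indigo, lumen -> abort (commits=0)
txf8f: no from jasper -> abort (commits=0)
txc66: all yes -> commit (commits=1)

Answer: 1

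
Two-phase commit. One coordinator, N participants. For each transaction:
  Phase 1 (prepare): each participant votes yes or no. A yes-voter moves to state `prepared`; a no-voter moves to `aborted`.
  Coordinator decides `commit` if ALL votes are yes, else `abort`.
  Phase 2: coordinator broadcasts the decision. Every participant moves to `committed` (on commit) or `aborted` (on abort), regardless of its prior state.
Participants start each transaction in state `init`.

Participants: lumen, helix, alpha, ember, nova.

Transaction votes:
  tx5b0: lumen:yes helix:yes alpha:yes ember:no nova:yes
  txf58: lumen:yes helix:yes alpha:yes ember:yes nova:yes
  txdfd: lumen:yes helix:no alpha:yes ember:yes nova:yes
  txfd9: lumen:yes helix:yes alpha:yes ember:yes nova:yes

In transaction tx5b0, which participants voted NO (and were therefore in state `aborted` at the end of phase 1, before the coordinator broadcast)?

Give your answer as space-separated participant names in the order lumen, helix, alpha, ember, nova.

Answer: ember

Derivation:
Txn tx5b0 phase 1: lumen yes -> prepared; helix yes -> prepared; alpha yes -> prepared; ember no -> aborted; nova yes -> prepared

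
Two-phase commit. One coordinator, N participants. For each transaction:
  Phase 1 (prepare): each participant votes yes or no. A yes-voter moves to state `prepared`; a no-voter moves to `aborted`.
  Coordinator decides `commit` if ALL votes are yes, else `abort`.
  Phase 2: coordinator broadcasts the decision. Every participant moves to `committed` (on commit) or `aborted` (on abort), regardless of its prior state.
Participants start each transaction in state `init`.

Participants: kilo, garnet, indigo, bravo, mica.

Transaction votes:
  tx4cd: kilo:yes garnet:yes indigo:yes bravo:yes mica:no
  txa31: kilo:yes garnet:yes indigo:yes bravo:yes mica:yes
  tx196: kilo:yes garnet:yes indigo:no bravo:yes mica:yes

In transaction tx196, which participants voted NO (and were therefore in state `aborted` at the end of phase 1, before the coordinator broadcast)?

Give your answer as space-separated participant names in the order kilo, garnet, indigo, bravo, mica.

Txn tx196 phase 1: kilo yes -> prepared; garnet yes -> prepared; indigo no -> aborted; bravo yes -> prepared; mica yes -> prepared

Answer: indigo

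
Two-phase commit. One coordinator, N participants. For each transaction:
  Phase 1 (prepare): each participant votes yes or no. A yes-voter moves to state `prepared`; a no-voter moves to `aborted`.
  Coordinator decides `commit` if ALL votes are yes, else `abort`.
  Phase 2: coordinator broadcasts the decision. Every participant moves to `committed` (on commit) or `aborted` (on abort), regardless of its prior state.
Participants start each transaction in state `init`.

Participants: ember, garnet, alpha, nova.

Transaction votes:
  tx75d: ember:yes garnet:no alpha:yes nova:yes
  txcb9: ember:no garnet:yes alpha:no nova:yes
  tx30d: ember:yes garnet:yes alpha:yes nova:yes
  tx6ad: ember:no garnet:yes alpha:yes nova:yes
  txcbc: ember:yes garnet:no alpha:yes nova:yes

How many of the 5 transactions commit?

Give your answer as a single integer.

tx75d: no from garnet -> abort (commits=0)
txcb9: no from ember, alpha -> abort (commits=0)
tx30d: all yes -> commit (commits=1)
tx6ad: no from ember -> abort (commits=1)
txcbc: no from garnet -> abort (commits=1)

Answer: 1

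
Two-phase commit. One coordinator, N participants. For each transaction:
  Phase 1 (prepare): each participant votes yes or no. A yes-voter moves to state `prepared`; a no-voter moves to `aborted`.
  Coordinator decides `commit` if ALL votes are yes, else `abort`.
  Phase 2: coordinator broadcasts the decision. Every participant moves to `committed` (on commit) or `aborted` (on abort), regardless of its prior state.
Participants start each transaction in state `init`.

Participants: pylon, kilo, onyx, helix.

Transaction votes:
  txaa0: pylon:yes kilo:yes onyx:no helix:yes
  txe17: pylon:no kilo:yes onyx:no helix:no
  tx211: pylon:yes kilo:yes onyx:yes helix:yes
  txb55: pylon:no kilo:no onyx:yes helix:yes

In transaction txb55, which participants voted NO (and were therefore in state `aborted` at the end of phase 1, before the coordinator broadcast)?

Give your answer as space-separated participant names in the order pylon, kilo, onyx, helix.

Answer: pylon kilo

Derivation:
Txn txb55 phase 1: pylon no -> aborted; kilo no -> aborted; onyx yes -> prepared; helix yes -> prepared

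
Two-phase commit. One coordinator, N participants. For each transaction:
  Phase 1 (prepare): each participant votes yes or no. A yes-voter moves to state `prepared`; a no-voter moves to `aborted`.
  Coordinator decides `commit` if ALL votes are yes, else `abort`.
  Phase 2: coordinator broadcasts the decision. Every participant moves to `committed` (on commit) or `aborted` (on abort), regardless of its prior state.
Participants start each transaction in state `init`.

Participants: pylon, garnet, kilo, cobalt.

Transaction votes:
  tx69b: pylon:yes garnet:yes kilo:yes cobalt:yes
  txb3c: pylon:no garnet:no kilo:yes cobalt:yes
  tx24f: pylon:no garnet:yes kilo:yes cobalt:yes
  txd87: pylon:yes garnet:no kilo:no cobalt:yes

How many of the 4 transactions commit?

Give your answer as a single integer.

Answer: 1

Derivation:
tx69b: all yes -> commit (commits=1)
txb3c: no from pylon, garnet -> abort (commits=1)
tx24f: no from pylon -> abort (commits=1)
txd87: no from garnet, kilo -> abort (commits=1)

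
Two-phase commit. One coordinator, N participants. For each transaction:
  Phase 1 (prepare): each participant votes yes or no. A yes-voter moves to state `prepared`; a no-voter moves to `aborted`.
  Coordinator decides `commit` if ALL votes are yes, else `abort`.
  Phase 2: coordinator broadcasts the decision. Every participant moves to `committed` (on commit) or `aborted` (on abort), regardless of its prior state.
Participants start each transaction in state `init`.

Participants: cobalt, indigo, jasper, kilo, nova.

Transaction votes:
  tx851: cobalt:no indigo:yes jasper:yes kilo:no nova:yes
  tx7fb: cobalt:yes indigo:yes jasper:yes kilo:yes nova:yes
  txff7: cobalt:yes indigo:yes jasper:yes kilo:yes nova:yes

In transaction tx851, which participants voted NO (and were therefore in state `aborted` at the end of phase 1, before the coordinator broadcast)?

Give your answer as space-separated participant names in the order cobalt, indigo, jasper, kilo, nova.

Answer: cobalt kilo

Derivation:
Txn tx851 phase 1: cobalt no -> aborted; indigo yes -> prepared; jasper yes -> prepared; kilo no -> aborted; nova yes -> prepared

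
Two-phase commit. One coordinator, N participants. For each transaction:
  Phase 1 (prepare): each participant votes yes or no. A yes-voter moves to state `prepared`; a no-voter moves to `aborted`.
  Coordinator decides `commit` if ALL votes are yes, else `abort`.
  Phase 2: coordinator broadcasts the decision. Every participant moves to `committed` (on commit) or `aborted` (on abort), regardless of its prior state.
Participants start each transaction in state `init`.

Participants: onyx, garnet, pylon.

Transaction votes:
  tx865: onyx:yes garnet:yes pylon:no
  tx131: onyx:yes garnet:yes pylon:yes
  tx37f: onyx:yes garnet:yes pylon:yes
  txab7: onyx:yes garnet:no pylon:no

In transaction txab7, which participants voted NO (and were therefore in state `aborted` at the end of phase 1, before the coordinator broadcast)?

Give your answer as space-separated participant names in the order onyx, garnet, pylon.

Txn txab7 phase 1: onyx yes -> prepared; garnet no -> aborted; pylon no -> aborted

Answer: garnet pylon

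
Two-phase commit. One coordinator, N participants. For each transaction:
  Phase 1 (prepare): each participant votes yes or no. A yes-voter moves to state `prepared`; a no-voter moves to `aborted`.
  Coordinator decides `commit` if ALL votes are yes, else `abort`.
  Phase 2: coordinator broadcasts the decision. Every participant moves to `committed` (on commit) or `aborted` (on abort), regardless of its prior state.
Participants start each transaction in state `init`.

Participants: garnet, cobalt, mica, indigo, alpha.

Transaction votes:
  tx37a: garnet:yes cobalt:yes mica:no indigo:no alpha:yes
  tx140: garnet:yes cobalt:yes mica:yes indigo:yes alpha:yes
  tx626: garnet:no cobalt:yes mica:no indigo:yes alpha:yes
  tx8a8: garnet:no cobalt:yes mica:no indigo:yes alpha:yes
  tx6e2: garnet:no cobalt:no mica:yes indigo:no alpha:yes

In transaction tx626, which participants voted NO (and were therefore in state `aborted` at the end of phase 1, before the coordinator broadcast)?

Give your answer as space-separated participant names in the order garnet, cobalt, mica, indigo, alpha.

Answer: garnet mica

Derivation:
Txn tx626 phase 1: garnet no -> aborted; cobalt yes -> prepared; mica no -> aborted; indigo yes -> prepared; alpha yes -> prepared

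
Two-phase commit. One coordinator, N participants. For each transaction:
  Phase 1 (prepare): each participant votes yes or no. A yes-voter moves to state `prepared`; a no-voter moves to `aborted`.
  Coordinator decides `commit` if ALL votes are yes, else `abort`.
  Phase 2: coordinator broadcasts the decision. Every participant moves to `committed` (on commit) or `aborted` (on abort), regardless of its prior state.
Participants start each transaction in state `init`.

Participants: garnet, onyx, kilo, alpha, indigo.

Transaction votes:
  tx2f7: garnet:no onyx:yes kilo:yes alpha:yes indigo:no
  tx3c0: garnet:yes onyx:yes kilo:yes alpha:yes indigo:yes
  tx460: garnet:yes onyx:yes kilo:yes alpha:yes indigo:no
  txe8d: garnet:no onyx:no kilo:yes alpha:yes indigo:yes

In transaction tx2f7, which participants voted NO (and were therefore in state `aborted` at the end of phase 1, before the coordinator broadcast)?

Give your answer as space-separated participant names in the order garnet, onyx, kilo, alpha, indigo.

Answer: garnet indigo

Derivation:
Txn tx2f7 phase 1: garnet no -> aborted; onyx yes -> prepared; kilo yes -> prepared; alpha yes -> prepared; indigo no -> aborted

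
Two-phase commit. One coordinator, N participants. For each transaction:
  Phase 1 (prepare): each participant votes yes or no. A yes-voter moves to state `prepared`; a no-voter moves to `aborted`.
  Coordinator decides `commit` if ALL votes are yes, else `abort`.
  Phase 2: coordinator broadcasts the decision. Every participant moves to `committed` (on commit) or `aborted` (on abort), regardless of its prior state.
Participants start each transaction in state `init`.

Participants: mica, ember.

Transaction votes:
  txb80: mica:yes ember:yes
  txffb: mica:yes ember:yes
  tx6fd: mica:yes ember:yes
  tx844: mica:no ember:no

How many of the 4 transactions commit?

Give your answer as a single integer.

Answer: 3

Derivation:
txb80: all yes -> commit (commits=1)
txffb: all yes -> commit (commits=2)
tx6fd: all yes -> commit (commits=3)
tx844: no from mica, ember -> abort (commits=3)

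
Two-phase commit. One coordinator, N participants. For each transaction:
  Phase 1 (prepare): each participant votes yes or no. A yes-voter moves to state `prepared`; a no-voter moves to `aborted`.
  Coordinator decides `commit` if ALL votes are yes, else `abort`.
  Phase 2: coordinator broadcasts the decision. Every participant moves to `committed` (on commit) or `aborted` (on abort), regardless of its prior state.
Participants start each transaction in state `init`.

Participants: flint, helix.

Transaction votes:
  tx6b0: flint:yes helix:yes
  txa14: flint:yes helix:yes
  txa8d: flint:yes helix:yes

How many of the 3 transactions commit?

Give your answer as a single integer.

tx6b0: all yes -> commit (commits=1)
txa14: all yes -> commit (commits=2)
txa8d: all yes -> commit (commits=3)

Answer: 3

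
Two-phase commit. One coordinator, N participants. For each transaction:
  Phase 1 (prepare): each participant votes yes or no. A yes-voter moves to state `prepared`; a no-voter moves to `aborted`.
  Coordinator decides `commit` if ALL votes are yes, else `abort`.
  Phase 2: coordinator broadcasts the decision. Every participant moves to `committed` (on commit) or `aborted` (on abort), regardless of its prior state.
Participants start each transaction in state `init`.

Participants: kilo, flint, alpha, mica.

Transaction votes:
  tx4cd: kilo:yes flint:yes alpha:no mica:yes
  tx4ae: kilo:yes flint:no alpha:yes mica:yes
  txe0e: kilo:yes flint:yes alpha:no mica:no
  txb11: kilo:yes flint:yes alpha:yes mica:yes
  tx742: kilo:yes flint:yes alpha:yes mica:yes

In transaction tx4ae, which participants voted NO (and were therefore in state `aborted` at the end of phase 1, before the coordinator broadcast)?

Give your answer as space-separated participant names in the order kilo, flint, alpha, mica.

Answer: flint

Derivation:
Txn tx4ae phase 1: kilo yes -> prepared; flint no -> aborted; alpha yes -> prepared; mica yes -> prepared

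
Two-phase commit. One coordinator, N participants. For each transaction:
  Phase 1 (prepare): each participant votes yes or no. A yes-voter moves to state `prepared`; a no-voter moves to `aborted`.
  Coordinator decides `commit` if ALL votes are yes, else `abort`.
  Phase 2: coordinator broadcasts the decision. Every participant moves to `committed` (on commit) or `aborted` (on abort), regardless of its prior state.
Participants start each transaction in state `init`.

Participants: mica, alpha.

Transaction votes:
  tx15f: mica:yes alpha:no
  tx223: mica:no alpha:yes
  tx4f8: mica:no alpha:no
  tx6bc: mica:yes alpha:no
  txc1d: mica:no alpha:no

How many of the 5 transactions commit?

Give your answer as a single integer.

Answer: 0

Derivation:
tx15f: no from alpha -> abort (commits=0)
tx223: no from mica -> abort (commits=0)
tx4f8: no from mica, alpha -> abort (commits=0)
tx6bc: no from alpha -> abort (commits=0)
txc1d: no from mica, alpha -> abort (commits=0)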